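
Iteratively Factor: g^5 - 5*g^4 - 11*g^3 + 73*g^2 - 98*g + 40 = (g - 1)*(g^4 - 4*g^3 - 15*g^2 + 58*g - 40) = (g - 2)*(g - 1)*(g^3 - 2*g^2 - 19*g + 20) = (g - 5)*(g - 2)*(g - 1)*(g^2 + 3*g - 4) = (g - 5)*(g - 2)*(g - 1)*(g + 4)*(g - 1)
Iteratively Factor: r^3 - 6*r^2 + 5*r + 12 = (r + 1)*(r^2 - 7*r + 12) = (r - 3)*(r + 1)*(r - 4)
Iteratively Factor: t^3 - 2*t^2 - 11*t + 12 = (t - 1)*(t^2 - t - 12) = (t - 1)*(t + 3)*(t - 4)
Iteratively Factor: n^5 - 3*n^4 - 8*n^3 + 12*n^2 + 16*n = (n + 2)*(n^4 - 5*n^3 + 2*n^2 + 8*n) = (n + 1)*(n + 2)*(n^3 - 6*n^2 + 8*n) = (n - 2)*(n + 1)*(n + 2)*(n^2 - 4*n) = n*(n - 2)*(n + 1)*(n + 2)*(n - 4)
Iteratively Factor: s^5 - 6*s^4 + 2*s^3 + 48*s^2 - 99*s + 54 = (s - 3)*(s^4 - 3*s^3 - 7*s^2 + 27*s - 18) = (s - 3)^2*(s^3 - 7*s + 6) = (s - 3)^2*(s + 3)*(s^2 - 3*s + 2) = (s - 3)^2*(s - 2)*(s + 3)*(s - 1)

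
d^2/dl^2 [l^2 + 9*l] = 2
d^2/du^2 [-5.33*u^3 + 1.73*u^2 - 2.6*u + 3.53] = 3.46 - 31.98*u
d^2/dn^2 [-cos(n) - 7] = cos(n)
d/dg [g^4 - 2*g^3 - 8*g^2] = 2*g*(2*g^2 - 3*g - 8)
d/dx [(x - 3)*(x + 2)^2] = (x + 2)*(3*x - 4)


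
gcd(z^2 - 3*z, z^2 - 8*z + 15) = z - 3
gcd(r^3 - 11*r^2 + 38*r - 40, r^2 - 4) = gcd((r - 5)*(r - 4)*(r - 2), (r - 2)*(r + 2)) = r - 2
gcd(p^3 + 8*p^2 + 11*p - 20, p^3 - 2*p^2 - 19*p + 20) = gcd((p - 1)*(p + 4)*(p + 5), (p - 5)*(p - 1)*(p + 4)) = p^2 + 3*p - 4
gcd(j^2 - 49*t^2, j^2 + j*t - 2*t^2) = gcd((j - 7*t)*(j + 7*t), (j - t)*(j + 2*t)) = 1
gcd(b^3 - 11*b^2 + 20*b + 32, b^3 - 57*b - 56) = b^2 - 7*b - 8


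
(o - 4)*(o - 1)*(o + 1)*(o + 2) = o^4 - 2*o^3 - 9*o^2 + 2*o + 8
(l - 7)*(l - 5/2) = l^2 - 19*l/2 + 35/2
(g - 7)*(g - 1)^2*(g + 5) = g^4 - 4*g^3 - 30*g^2 + 68*g - 35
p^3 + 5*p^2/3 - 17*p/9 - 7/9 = (p - 1)*(p + 1/3)*(p + 7/3)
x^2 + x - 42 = (x - 6)*(x + 7)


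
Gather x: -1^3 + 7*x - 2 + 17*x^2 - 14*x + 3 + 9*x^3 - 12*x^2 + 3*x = 9*x^3 + 5*x^2 - 4*x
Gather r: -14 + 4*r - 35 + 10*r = 14*r - 49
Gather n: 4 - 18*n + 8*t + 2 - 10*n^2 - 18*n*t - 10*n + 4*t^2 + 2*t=-10*n^2 + n*(-18*t - 28) + 4*t^2 + 10*t + 6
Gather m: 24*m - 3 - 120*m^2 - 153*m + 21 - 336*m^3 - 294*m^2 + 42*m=-336*m^3 - 414*m^2 - 87*m + 18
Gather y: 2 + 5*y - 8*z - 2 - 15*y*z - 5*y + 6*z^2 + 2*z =-15*y*z + 6*z^2 - 6*z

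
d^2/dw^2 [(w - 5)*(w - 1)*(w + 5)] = 6*w - 2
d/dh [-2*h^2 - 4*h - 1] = -4*h - 4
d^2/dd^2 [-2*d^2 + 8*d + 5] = -4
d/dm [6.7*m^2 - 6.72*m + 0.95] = 13.4*m - 6.72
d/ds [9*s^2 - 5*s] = 18*s - 5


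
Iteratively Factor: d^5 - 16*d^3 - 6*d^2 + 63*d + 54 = (d + 2)*(d^4 - 2*d^3 - 12*d^2 + 18*d + 27) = (d + 2)*(d + 3)*(d^3 - 5*d^2 + 3*d + 9) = (d - 3)*(d + 2)*(d + 3)*(d^2 - 2*d - 3) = (d - 3)*(d + 1)*(d + 2)*(d + 3)*(d - 3)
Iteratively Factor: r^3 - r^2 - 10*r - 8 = (r + 2)*(r^2 - 3*r - 4) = (r - 4)*(r + 2)*(r + 1)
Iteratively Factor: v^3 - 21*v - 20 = (v + 4)*(v^2 - 4*v - 5) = (v + 1)*(v + 4)*(v - 5)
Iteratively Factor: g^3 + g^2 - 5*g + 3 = (g - 1)*(g^2 + 2*g - 3) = (g - 1)^2*(g + 3)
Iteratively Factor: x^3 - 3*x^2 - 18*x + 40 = (x + 4)*(x^2 - 7*x + 10) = (x - 5)*(x + 4)*(x - 2)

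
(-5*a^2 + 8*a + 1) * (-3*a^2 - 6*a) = 15*a^4 + 6*a^3 - 51*a^2 - 6*a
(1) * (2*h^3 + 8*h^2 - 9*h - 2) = 2*h^3 + 8*h^2 - 9*h - 2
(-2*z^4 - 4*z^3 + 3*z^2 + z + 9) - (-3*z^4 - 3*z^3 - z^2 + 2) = z^4 - z^3 + 4*z^2 + z + 7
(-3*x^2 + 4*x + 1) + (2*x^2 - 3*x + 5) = -x^2 + x + 6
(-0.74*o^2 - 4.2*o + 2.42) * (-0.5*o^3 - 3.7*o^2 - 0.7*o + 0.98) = 0.37*o^5 + 4.838*o^4 + 14.848*o^3 - 6.7392*o^2 - 5.81*o + 2.3716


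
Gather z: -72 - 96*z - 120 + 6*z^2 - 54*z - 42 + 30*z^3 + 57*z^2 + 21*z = 30*z^3 + 63*z^2 - 129*z - 234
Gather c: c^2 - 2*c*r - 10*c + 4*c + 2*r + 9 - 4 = c^2 + c*(-2*r - 6) + 2*r + 5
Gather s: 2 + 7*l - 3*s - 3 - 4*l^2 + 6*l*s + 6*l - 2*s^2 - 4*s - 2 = -4*l^2 + 13*l - 2*s^2 + s*(6*l - 7) - 3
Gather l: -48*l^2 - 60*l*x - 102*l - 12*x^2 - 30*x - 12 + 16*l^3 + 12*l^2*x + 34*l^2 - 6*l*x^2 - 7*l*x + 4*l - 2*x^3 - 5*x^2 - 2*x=16*l^3 + l^2*(12*x - 14) + l*(-6*x^2 - 67*x - 98) - 2*x^3 - 17*x^2 - 32*x - 12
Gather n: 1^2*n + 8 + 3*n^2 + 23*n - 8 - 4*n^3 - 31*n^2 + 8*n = -4*n^3 - 28*n^2 + 32*n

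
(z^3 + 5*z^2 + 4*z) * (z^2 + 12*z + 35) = z^5 + 17*z^4 + 99*z^3 + 223*z^2 + 140*z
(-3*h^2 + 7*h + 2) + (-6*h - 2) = -3*h^2 + h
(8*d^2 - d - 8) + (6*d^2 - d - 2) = 14*d^2 - 2*d - 10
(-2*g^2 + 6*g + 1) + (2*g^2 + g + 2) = 7*g + 3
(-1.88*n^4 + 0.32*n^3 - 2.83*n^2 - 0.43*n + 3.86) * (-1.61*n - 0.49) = 3.0268*n^5 + 0.406*n^4 + 4.3995*n^3 + 2.079*n^2 - 6.0039*n - 1.8914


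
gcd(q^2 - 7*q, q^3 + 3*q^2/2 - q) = q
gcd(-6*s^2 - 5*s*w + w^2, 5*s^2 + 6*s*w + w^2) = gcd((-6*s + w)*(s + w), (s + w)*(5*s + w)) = s + w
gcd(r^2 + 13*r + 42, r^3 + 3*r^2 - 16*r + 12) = r + 6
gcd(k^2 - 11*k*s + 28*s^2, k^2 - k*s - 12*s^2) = -k + 4*s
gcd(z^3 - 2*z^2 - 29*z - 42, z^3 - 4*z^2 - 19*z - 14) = z^2 - 5*z - 14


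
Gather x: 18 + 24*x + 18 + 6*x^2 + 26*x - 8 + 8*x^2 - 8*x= 14*x^2 + 42*x + 28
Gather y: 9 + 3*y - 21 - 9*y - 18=-6*y - 30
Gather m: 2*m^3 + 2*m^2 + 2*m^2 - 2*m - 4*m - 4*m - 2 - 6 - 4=2*m^3 + 4*m^2 - 10*m - 12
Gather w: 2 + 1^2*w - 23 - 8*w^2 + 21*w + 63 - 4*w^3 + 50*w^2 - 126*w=-4*w^3 + 42*w^2 - 104*w + 42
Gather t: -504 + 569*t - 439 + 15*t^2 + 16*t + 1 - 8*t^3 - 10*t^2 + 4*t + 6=-8*t^3 + 5*t^2 + 589*t - 936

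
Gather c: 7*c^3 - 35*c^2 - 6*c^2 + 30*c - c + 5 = 7*c^3 - 41*c^2 + 29*c + 5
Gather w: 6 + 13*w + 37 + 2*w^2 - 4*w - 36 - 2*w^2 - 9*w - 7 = 0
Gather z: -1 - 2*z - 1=-2*z - 2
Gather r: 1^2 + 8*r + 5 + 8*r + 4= 16*r + 10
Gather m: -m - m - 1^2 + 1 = -2*m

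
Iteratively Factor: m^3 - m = (m)*(m^2 - 1) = m*(m + 1)*(m - 1)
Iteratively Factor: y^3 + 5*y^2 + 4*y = (y + 4)*(y^2 + y) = y*(y + 4)*(y + 1)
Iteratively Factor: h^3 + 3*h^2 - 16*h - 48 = (h - 4)*(h^2 + 7*h + 12) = (h - 4)*(h + 4)*(h + 3)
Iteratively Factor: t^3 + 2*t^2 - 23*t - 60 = (t + 3)*(t^2 - t - 20) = (t - 5)*(t + 3)*(t + 4)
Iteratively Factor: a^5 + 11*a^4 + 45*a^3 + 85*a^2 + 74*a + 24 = (a + 4)*(a^4 + 7*a^3 + 17*a^2 + 17*a + 6) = (a + 3)*(a + 4)*(a^3 + 4*a^2 + 5*a + 2) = (a + 1)*(a + 3)*(a + 4)*(a^2 + 3*a + 2) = (a + 1)^2*(a + 3)*(a + 4)*(a + 2)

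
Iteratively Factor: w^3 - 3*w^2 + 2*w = (w - 1)*(w^2 - 2*w) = (w - 2)*(w - 1)*(w)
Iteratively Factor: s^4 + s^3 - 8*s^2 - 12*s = (s + 2)*(s^3 - s^2 - 6*s) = s*(s + 2)*(s^2 - s - 6) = s*(s - 3)*(s + 2)*(s + 2)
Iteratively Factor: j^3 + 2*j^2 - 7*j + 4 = (j - 1)*(j^2 + 3*j - 4) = (j - 1)*(j + 4)*(j - 1)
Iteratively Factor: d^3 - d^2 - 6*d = (d)*(d^2 - d - 6) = d*(d - 3)*(d + 2)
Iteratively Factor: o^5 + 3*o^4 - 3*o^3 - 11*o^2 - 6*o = (o)*(o^4 + 3*o^3 - 3*o^2 - 11*o - 6) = o*(o + 1)*(o^3 + 2*o^2 - 5*o - 6) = o*(o - 2)*(o + 1)*(o^2 + 4*o + 3) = o*(o - 2)*(o + 1)*(o + 3)*(o + 1)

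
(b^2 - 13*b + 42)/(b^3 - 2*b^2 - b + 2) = (b^2 - 13*b + 42)/(b^3 - 2*b^2 - b + 2)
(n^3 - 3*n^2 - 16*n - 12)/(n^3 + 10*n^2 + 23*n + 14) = (n - 6)/(n + 7)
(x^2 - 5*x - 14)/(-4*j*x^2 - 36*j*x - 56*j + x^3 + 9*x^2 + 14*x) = (x - 7)/(-4*j*x - 28*j + x^2 + 7*x)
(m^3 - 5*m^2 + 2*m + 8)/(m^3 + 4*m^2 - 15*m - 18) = (m^2 - 6*m + 8)/(m^2 + 3*m - 18)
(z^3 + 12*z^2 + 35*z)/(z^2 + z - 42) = z*(z + 5)/(z - 6)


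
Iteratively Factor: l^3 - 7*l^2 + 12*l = (l)*(l^2 - 7*l + 12) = l*(l - 4)*(l - 3)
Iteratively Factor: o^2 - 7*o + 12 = (o - 3)*(o - 4)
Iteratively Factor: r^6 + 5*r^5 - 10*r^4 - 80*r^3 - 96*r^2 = (r)*(r^5 + 5*r^4 - 10*r^3 - 80*r^2 - 96*r) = r*(r + 4)*(r^4 + r^3 - 14*r^2 - 24*r) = r*(r + 2)*(r + 4)*(r^3 - r^2 - 12*r) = r^2*(r + 2)*(r + 4)*(r^2 - r - 12) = r^2*(r + 2)*(r + 3)*(r + 4)*(r - 4)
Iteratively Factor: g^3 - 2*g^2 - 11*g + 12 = (g - 1)*(g^2 - g - 12) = (g - 4)*(g - 1)*(g + 3)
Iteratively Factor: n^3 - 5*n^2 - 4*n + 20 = (n + 2)*(n^2 - 7*n + 10) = (n - 5)*(n + 2)*(n - 2)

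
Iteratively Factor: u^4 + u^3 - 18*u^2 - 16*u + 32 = (u - 4)*(u^3 + 5*u^2 + 2*u - 8) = (u - 4)*(u + 4)*(u^2 + u - 2) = (u - 4)*(u + 2)*(u + 4)*(u - 1)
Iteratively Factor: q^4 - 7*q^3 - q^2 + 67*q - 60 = (q + 3)*(q^3 - 10*q^2 + 29*q - 20) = (q - 5)*(q + 3)*(q^2 - 5*q + 4) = (q - 5)*(q - 4)*(q + 3)*(q - 1)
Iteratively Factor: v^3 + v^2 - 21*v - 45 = (v - 5)*(v^2 + 6*v + 9) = (v - 5)*(v + 3)*(v + 3)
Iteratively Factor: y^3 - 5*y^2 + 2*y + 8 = (y + 1)*(y^2 - 6*y + 8) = (y - 2)*(y + 1)*(y - 4)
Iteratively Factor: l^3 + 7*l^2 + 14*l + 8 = (l + 1)*(l^2 + 6*l + 8) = (l + 1)*(l + 4)*(l + 2)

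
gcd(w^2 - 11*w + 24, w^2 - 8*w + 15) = w - 3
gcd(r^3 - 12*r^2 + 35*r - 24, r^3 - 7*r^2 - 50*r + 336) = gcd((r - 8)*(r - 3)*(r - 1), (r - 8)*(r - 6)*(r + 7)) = r - 8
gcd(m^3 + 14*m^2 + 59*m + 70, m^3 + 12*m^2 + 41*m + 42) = m^2 + 9*m + 14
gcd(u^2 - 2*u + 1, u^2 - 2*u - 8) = 1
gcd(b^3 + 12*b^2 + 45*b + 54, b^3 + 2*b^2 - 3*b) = b + 3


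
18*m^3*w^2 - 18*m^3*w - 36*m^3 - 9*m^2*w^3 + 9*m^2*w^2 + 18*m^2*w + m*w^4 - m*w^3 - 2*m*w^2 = (-6*m + w)*(-3*m + w)*(w - 2)*(m*w + m)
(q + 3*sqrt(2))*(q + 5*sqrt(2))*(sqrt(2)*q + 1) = sqrt(2)*q^3 + 17*q^2 + 38*sqrt(2)*q + 30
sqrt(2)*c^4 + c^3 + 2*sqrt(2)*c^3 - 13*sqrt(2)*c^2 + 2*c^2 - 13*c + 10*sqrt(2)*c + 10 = (c - 2)*(c - 1)*(c + 5)*(sqrt(2)*c + 1)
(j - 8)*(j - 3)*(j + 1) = j^3 - 10*j^2 + 13*j + 24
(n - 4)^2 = n^2 - 8*n + 16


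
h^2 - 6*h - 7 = (h - 7)*(h + 1)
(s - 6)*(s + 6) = s^2 - 36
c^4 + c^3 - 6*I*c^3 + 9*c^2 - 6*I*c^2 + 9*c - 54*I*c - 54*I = (c + 1)*(c - 6*I)*(c - 3*I)*(c + 3*I)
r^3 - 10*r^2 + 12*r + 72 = (r - 6)^2*(r + 2)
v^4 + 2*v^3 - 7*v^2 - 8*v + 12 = (v - 2)*(v - 1)*(v + 2)*(v + 3)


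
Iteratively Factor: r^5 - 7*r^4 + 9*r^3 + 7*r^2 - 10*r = (r - 1)*(r^4 - 6*r^3 + 3*r^2 + 10*r) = (r - 2)*(r - 1)*(r^3 - 4*r^2 - 5*r) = (r - 5)*(r - 2)*(r - 1)*(r^2 + r) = r*(r - 5)*(r - 2)*(r - 1)*(r + 1)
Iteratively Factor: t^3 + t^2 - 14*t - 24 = (t - 4)*(t^2 + 5*t + 6) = (t - 4)*(t + 2)*(t + 3)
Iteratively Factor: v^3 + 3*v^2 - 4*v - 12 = (v + 3)*(v^2 - 4) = (v + 2)*(v + 3)*(v - 2)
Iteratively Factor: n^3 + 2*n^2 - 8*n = (n - 2)*(n^2 + 4*n) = n*(n - 2)*(n + 4)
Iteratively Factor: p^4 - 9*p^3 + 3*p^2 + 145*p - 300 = (p + 4)*(p^3 - 13*p^2 + 55*p - 75) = (p - 5)*(p + 4)*(p^2 - 8*p + 15) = (p - 5)^2*(p + 4)*(p - 3)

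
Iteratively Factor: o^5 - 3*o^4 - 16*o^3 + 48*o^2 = (o - 3)*(o^4 - 16*o^2) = (o - 3)*(o + 4)*(o^3 - 4*o^2) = o*(o - 3)*(o + 4)*(o^2 - 4*o) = o*(o - 4)*(o - 3)*(o + 4)*(o)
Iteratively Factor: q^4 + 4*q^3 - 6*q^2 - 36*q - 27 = (q + 3)*(q^3 + q^2 - 9*q - 9) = (q + 3)^2*(q^2 - 2*q - 3) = (q - 3)*(q + 3)^2*(q + 1)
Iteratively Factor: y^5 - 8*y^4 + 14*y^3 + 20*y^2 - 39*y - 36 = (y - 3)*(y^4 - 5*y^3 - y^2 + 17*y + 12) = (y - 4)*(y - 3)*(y^3 - y^2 - 5*y - 3) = (y - 4)*(y - 3)*(y + 1)*(y^2 - 2*y - 3) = (y - 4)*(y - 3)^2*(y + 1)*(y + 1)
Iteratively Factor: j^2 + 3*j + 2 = (j + 2)*(j + 1)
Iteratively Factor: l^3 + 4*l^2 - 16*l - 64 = (l + 4)*(l^2 - 16) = (l - 4)*(l + 4)*(l + 4)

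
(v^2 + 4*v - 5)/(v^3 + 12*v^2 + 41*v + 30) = (v - 1)/(v^2 + 7*v + 6)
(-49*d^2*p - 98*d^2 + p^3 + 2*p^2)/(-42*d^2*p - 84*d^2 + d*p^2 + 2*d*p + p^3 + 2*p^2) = (-7*d + p)/(-6*d + p)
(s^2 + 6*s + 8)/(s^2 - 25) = (s^2 + 6*s + 8)/(s^2 - 25)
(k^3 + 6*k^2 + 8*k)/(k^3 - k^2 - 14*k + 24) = k*(k + 2)/(k^2 - 5*k + 6)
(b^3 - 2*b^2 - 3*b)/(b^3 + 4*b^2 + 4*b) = (b^2 - 2*b - 3)/(b^2 + 4*b + 4)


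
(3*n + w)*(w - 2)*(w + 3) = 3*n*w^2 + 3*n*w - 18*n + w^3 + w^2 - 6*w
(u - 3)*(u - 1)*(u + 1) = u^3 - 3*u^2 - u + 3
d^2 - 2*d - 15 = (d - 5)*(d + 3)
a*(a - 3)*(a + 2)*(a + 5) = a^4 + 4*a^3 - 11*a^2 - 30*a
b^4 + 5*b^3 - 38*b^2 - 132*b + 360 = (b - 5)*(b - 2)*(b + 6)^2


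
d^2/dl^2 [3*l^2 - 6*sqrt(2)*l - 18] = 6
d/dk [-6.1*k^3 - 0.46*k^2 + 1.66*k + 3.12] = -18.3*k^2 - 0.92*k + 1.66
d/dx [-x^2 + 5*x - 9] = 5 - 2*x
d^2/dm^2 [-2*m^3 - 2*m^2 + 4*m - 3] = -12*m - 4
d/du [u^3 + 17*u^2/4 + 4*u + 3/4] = 3*u^2 + 17*u/2 + 4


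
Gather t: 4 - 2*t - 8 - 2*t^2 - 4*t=-2*t^2 - 6*t - 4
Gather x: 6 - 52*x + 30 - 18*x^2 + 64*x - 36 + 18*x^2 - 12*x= 0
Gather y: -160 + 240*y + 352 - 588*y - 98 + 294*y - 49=45 - 54*y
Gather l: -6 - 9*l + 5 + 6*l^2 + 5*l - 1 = 6*l^2 - 4*l - 2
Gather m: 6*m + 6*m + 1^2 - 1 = 12*m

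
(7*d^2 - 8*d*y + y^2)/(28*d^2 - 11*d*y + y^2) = (-d + y)/(-4*d + y)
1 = 1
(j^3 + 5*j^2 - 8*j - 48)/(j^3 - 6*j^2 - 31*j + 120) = (j^2 + 8*j + 16)/(j^2 - 3*j - 40)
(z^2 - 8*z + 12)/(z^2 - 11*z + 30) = (z - 2)/(z - 5)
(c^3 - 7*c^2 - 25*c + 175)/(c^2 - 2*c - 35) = c - 5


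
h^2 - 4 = (h - 2)*(h + 2)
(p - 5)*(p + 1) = p^2 - 4*p - 5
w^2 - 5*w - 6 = (w - 6)*(w + 1)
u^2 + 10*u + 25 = (u + 5)^2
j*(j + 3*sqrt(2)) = j^2 + 3*sqrt(2)*j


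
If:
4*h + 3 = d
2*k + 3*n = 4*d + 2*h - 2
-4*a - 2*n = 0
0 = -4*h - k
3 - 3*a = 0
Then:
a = 1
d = 7/13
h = -8/13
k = 32/13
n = -2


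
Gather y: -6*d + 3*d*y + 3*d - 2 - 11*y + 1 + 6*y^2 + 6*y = -3*d + 6*y^2 + y*(3*d - 5) - 1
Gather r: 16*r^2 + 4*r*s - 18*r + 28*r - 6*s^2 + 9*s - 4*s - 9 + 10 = 16*r^2 + r*(4*s + 10) - 6*s^2 + 5*s + 1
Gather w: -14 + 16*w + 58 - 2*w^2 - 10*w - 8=-2*w^2 + 6*w + 36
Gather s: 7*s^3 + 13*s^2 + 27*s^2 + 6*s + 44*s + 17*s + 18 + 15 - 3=7*s^3 + 40*s^2 + 67*s + 30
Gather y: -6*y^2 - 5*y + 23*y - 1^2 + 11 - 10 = -6*y^2 + 18*y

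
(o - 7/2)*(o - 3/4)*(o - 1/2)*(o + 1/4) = o^4 - 9*o^3/2 + 57*o^2/16 - o/8 - 21/64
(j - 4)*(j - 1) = j^2 - 5*j + 4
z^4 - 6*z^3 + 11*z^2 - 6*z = z*(z - 3)*(z - 2)*(z - 1)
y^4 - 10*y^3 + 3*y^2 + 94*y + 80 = (y - 8)*(y - 5)*(y + 1)*(y + 2)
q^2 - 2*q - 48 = (q - 8)*(q + 6)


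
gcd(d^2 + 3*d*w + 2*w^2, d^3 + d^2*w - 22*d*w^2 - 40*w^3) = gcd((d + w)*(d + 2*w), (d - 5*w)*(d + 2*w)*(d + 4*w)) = d + 2*w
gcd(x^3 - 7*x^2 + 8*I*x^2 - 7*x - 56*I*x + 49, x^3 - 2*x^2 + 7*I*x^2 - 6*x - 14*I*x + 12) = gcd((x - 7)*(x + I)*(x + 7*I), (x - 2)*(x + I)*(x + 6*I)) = x + I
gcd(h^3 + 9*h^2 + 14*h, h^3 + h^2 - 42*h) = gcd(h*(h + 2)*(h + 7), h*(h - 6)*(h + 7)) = h^2 + 7*h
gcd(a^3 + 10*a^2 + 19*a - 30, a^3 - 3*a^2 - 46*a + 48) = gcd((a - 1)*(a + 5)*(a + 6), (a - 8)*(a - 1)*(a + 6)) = a^2 + 5*a - 6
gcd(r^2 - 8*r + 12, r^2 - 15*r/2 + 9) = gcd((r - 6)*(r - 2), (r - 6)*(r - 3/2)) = r - 6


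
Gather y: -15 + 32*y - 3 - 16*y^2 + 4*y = -16*y^2 + 36*y - 18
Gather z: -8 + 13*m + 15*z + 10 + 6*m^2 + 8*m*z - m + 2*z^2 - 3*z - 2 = 6*m^2 + 12*m + 2*z^2 + z*(8*m + 12)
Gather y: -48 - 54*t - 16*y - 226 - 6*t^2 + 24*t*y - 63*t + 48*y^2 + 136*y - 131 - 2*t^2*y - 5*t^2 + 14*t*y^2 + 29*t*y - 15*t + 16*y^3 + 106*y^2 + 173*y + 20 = -11*t^2 - 132*t + 16*y^3 + y^2*(14*t + 154) + y*(-2*t^2 + 53*t + 293) - 385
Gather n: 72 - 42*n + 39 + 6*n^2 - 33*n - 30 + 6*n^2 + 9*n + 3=12*n^2 - 66*n + 84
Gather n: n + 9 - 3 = n + 6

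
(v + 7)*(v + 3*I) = v^2 + 7*v + 3*I*v + 21*I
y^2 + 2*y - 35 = (y - 5)*(y + 7)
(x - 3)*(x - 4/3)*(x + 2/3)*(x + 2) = x^4 - 5*x^3/3 - 56*x^2/9 + 44*x/9 + 16/3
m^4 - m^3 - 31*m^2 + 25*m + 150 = (m - 5)*(m - 3)*(m + 2)*(m + 5)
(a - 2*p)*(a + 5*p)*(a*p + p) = a^3*p + 3*a^2*p^2 + a^2*p - 10*a*p^3 + 3*a*p^2 - 10*p^3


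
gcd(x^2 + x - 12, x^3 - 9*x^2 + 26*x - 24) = x - 3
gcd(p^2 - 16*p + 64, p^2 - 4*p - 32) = p - 8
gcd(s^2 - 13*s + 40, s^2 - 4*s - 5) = s - 5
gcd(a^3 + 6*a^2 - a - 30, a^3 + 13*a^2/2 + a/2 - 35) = a^2 + 3*a - 10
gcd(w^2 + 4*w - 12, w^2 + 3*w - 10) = w - 2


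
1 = 1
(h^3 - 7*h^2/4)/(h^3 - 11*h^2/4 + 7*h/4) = h/(h - 1)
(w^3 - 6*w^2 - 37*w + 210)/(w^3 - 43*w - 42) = (w - 5)/(w + 1)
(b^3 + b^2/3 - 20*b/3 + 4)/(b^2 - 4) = (b^2 + 7*b/3 - 2)/(b + 2)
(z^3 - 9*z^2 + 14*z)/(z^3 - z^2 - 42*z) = (z - 2)/(z + 6)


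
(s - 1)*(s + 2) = s^2 + s - 2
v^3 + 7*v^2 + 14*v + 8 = (v + 1)*(v + 2)*(v + 4)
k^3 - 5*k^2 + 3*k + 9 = (k - 3)^2*(k + 1)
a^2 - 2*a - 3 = (a - 3)*(a + 1)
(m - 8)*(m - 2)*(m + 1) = m^3 - 9*m^2 + 6*m + 16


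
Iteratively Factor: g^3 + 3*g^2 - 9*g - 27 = (g + 3)*(g^2 - 9) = (g - 3)*(g + 3)*(g + 3)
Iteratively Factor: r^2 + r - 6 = (r - 2)*(r + 3)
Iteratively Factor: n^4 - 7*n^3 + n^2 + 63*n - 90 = (n - 3)*(n^3 - 4*n^2 - 11*n + 30) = (n - 3)*(n + 3)*(n^2 - 7*n + 10) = (n - 3)*(n - 2)*(n + 3)*(n - 5)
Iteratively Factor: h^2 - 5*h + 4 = (h - 4)*(h - 1)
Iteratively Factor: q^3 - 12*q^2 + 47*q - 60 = (q - 3)*(q^2 - 9*q + 20) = (q - 4)*(q - 3)*(q - 5)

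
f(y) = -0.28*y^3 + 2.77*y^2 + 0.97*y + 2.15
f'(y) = -0.84*y^2 + 5.54*y + 0.97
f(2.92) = 21.63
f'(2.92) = 9.98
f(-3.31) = 39.44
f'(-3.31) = -26.57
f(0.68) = 4.00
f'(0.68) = 4.35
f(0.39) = 2.93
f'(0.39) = 3.00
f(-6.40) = 182.80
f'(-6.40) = -68.89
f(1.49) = 8.82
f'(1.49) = 7.36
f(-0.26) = 2.09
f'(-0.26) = -0.53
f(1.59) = 9.57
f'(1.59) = 7.65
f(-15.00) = 1555.85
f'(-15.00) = -271.13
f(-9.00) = 421.91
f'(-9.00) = -116.93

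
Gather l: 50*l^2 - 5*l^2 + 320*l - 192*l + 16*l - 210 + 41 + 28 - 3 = 45*l^2 + 144*l - 144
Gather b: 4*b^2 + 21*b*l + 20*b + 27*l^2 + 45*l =4*b^2 + b*(21*l + 20) + 27*l^2 + 45*l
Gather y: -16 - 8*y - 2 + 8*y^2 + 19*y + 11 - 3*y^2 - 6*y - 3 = 5*y^2 + 5*y - 10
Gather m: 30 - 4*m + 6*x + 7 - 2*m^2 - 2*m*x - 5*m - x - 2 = -2*m^2 + m*(-2*x - 9) + 5*x + 35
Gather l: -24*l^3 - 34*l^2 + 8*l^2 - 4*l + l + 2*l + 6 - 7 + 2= -24*l^3 - 26*l^2 - l + 1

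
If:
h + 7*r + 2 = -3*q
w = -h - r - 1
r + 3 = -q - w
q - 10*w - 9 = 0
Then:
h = -33/37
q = -107/37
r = 40/37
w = -44/37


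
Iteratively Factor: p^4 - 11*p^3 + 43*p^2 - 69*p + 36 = (p - 4)*(p^3 - 7*p^2 + 15*p - 9) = (p - 4)*(p - 3)*(p^2 - 4*p + 3) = (p - 4)*(p - 3)^2*(p - 1)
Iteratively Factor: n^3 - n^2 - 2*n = (n)*(n^2 - n - 2) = n*(n - 2)*(n + 1)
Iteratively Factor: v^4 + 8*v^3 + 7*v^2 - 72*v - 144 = (v + 4)*(v^3 + 4*v^2 - 9*v - 36) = (v - 3)*(v + 4)*(v^2 + 7*v + 12) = (v - 3)*(v + 4)^2*(v + 3)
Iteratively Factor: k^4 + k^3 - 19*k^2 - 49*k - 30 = (k + 1)*(k^3 - 19*k - 30) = (k + 1)*(k + 2)*(k^2 - 2*k - 15) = (k - 5)*(k + 1)*(k + 2)*(k + 3)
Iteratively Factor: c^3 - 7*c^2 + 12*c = (c - 3)*(c^2 - 4*c) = c*(c - 3)*(c - 4)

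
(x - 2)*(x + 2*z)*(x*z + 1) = x^3*z + 2*x^2*z^2 - 2*x^2*z + x^2 - 4*x*z^2 + 2*x*z - 2*x - 4*z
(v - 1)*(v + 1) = v^2 - 1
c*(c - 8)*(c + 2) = c^3 - 6*c^2 - 16*c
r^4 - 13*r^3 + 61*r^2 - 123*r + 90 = (r - 5)*(r - 3)^2*(r - 2)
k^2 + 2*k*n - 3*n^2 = (k - n)*(k + 3*n)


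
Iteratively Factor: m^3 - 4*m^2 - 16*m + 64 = (m + 4)*(m^2 - 8*m + 16) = (m - 4)*(m + 4)*(m - 4)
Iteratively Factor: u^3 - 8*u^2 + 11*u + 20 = (u - 5)*(u^2 - 3*u - 4) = (u - 5)*(u - 4)*(u + 1)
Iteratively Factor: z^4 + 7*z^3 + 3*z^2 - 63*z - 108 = (z + 3)*(z^3 + 4*z^2 - 9*z - 36) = (z + 3)*(z + 4)*(z^2 - 9) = (z - 3)*(z + 3)*(z + 4)*(z + 3)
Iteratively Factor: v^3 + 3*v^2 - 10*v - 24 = (v + 2)*(v^2 + v - 12) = (v + 2)*(v + 4)*(v - 3)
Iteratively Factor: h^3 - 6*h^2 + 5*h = (h - 5)*(h^2 - h) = (h - 5)*(h - 1)*(h)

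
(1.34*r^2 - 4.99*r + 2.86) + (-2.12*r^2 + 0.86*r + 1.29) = -0.78*r^2 - 4.13*r + 4.15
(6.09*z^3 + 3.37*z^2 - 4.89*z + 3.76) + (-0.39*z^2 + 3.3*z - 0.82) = 6.09*z^3 + 2.98*z^2 - 1.59*z + 2.94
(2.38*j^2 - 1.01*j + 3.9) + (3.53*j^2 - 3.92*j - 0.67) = 5.91*j^2 - 4.93*j + 3.23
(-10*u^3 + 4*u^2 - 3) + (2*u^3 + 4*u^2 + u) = -8*u^3 + 8*u^2 + u - 3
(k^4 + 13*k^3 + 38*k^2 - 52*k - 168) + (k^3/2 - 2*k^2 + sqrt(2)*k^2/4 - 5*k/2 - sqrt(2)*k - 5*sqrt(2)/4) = k^4 + 27*k^3/2 + sqrt(2)*k^2/4 + 36*k^2 - 109*k/2 - sqrt(2)*k - 168 - 5*sqrt(2)/4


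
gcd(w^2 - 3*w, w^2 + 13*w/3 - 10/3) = 1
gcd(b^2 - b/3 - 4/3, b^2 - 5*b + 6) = 1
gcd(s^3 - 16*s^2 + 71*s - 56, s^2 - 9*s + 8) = s^2 - 9*s + 8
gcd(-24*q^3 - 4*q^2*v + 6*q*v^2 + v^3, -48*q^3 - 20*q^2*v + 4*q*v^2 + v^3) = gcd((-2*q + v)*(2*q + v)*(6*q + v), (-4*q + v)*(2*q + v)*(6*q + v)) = 12*q^2 + 8*q*v + v^2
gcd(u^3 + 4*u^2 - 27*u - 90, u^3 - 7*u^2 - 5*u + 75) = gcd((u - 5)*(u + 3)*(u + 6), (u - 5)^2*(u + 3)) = u^2 - 2*u - 15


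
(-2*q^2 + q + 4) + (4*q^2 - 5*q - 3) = 2*q^2 - 4*q + 1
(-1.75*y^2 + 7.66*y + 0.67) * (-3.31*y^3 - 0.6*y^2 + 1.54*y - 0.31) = 5.7925*y^5 - 24.3046*y^4 - 9.5087*y^3 + 11.9369*y^2 - 1.3428*y - 0.2077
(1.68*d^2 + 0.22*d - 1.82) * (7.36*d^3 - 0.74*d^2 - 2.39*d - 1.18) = 12.3648*d^5 + 0.376*d^4 - 17.5732*d^3 - 1.1614*d^2 + 4.0902*d + 2.1476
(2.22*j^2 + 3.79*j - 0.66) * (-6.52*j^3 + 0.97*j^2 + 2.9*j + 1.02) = -14.4744*j^5 - 22.5574*j^4 + 14.4175*j^3 + 12.6152*j^2 + 1.9518*j - 0.6732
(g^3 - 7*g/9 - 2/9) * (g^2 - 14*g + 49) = g^5 - 14*g^4 + 434*g^3/9 + 32*g^2/3 - 35*g - 98/9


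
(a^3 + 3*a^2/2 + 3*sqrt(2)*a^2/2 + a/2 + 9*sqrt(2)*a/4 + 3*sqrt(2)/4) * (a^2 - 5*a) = a^5 - 7*a^4/2 + 3*sqrt(2)*a^4/2 - 21*sqrt(2)*a^3/4 - 7*a^3 - 21*sqrt(2)*a^2/2 - 5*a^2/2 - 15*sqrt(2)*a/4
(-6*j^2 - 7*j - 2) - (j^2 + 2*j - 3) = -7*j^2 - 9*j + 1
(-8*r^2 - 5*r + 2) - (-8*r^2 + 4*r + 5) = -9*r - 3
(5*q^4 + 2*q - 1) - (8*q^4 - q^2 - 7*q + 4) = -3*q^4 + q^2 + 9*q - 5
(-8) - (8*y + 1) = -8*y - 9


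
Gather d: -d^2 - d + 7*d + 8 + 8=-d^2 + 6*d + 16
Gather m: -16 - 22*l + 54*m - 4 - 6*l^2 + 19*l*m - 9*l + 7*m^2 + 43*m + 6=-6*l^2 - 31*l + 7*m^2 + m*(19*l + 97) - 14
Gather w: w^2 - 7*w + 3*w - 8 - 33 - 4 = w^2 - 4*w - 45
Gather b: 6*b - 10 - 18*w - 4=6*b - 18*w - 14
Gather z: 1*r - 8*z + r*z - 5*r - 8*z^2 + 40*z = -4*r - 8*z^2 + z*(r + 32)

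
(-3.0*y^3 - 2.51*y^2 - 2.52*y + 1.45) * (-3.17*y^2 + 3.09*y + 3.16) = 9.51*y^5 - 1.3133*y^4 - 9.2475*y^3 - 20.3149*y^2 - 3.4827*y + 4.582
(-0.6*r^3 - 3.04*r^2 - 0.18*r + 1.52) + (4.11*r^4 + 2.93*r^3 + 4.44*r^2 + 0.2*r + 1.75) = 4.11*r^4 + 2.33*r^3 + 1.4*r^2 + 0.02*r + 3.27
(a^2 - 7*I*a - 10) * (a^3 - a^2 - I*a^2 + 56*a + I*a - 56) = a^5 - a^4 - 8*I*a^4 + 39*a^3 + 8*I*a^3 - 39*a^2 - 382*I*a^2 - 560*a + 382*I*a + 560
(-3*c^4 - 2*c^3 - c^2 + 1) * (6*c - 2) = -18*c^5 - 6*c^4 - 2*c^3 + 2*c^2 + 6*c - 2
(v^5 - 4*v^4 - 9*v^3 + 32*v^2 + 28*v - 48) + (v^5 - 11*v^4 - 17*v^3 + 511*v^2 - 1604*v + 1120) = 2*v^5 - 15*v^4 - 26*v^3 + 543*v^2 - 1576*v + 1072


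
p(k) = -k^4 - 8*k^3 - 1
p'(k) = -4*k^3 - 24*k^2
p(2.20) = -109.61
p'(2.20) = -158.75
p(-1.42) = 17.84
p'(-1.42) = -36.94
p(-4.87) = 360.52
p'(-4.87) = -107.20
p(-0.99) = 5.80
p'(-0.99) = -19.64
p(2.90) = -266.84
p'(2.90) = -299.40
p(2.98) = -291.57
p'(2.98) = -318.98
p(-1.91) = 41.43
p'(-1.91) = -59.68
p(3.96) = -743.71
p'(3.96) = -624.75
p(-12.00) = -6913.00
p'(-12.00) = 3456.00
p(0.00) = -1.00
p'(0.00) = 0.00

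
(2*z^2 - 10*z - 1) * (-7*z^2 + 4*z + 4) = -14*z^4 + 78*z^3 - 25*z^2 - 44*z - 4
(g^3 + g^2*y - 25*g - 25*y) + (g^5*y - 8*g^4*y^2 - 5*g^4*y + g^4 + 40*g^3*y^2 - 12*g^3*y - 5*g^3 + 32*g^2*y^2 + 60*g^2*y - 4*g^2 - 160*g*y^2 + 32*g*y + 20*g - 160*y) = g^5*y - 8*g^4*y^2 - 5*g^4*y + g^4 + 40*g^3*y^2 - 12*g^3*y - 4*g^3 + 32*g^2*y^2 + 61*g^2*y - 4*g^2 - 160*g*y^2 + 32*g*y - 5*g - 185*y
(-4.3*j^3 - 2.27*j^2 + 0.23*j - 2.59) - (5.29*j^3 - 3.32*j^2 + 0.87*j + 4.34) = -9.59*j^3 + 1.05*j^2 - 0.64*j - 6.93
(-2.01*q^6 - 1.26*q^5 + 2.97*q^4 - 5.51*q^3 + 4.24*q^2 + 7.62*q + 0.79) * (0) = 0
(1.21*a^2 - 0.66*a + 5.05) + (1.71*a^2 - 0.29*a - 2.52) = 2.92*a^2 - 0.95*a + 2.53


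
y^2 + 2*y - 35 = (y - 5)*(y + 7)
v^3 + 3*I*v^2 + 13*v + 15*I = (v - 3*I)*(v + I)*(v + 5*I)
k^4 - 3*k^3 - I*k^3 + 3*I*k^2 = k^2*(k - 3)*(k - I)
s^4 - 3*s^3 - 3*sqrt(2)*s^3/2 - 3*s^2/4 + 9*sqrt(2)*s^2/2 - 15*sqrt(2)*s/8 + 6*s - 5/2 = (s - 5/2)*(s - 1/2)*(s - 2*sqrt(2))*(s + sqrt(2)/2)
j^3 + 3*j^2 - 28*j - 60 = (j - 5)*(j + 2)*(j + 6)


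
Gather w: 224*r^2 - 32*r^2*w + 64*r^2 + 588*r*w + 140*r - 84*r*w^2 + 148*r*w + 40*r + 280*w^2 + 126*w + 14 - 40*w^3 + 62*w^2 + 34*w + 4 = 288*r^2 + 180*r - 40*w^3 + w^2*(342 - 84*r) + w*(-32*r^2 + 736*r + 160) + 18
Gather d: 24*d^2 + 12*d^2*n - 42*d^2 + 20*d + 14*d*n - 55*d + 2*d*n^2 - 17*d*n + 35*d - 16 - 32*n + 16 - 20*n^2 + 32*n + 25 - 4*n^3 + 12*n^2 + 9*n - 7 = d^2*(12*n - 18) + d*(2*n^2 - 3*n) - 4*n^3 - 8*n^2 + 9*n + 18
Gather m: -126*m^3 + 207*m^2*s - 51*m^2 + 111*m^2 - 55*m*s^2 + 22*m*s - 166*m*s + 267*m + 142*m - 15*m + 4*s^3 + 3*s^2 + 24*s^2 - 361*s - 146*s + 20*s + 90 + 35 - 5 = -126*m^3 + m^2*(207*s + 60) + m*(-55*s^2 - 144*s + 394) + 4*s^3 + 27*s^2 - 487*s + 120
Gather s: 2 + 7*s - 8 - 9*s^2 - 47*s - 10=-9*s^2 - 40*s - 16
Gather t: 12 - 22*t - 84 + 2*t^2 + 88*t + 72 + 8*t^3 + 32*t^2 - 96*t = 8*t^3 + 34*t^2 - 30*t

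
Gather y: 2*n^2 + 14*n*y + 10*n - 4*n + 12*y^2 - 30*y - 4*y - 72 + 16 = 2*n^2 + 6*n + 12*y^2 + y*(14*n - 34) - 56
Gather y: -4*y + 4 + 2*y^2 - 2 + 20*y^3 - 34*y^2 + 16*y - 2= 20*y^3 - 32*y^2 + 12*y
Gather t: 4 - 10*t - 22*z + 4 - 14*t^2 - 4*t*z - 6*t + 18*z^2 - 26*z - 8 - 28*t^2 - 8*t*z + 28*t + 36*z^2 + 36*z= -42*t^2 + t*(12 - 12*z) + 54*z^2 - 12*z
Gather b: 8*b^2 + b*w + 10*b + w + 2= 8*b^2 + b*(w + 10) + w + 2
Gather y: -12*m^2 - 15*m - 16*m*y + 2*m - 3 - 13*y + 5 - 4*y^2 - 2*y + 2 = -12*m^2 - 13*m - 4*y^2 + y*(-16*m - 15) + 4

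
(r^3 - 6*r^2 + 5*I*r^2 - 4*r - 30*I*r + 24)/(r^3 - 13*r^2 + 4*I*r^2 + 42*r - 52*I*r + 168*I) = (r + I)/(r - 7)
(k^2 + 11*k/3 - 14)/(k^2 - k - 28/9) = 3*(k + 6)/(3*k + 4)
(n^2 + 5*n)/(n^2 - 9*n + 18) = n*(n + 5)/(n^2 - 9*n + 18)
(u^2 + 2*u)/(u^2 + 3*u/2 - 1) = 2*u/(2*u - 1)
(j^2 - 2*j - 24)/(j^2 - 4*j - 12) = (j + 4)/(j + 2)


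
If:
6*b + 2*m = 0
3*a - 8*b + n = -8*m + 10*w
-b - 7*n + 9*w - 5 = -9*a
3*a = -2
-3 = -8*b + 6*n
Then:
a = -2/3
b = -585/2276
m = 1755/2276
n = -959/1138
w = 1225/2276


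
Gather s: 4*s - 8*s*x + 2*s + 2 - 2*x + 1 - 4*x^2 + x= s*(6 - 8*x) - 4*x^2 - x + 3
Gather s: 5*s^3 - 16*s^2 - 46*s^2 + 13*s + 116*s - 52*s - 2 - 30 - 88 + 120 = 5*s^3 - 62*s^2 + 77*s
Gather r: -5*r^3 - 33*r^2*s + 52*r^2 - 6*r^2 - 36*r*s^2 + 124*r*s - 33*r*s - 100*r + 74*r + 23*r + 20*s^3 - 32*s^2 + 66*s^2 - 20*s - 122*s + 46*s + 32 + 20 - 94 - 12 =-5*r^3 + r^2*(46 - 33*s) + r*(-36*s^2 + 91*s - 3) + 20*s^3 + 34*s^2 - 96*s - 54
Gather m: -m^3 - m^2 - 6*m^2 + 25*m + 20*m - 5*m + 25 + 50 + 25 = -m^3 - 7*m^2 + 40*m + 100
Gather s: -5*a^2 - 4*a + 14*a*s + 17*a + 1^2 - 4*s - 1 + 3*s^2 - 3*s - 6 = -5*a^2 + 13*a + 3*s^2 + s*(14*a - 7) - 6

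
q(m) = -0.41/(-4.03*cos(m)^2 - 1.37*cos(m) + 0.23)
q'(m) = -0.41*(-8.06*sin(m)*cos(m) - 1.37*sin(m))/(-4.03*cos(m)^2 - 1.37*cos(m) + 0.23)^2 = (3.3046*cos(m) + 0.5617)*sin(m)/(4.03*cos(m)^2 + 1.37*cos(m) - 0.23)^2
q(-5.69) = 0.11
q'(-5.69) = 0.14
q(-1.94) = -2.05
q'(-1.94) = 14.77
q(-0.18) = 0.08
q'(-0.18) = -0.03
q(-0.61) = 0.11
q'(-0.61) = -0.14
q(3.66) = 0.25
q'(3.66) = 0.44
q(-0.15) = 0.08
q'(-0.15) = -0.02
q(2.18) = 1.34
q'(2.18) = -11.67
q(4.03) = 0.81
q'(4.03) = 4.56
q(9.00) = 0.22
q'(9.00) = -0.29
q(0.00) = 0.08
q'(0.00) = 0.00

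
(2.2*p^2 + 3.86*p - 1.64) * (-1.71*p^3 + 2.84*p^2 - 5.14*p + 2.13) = -3.762*p^5 - 0.3526*p^4 + 2.4588*p^3 - 19.812*p^2 + 16.6514*p - 3.4932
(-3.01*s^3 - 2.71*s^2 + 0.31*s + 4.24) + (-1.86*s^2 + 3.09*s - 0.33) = -3.01*s^3 - 4.57*s^2 + 3.4*s + 3.91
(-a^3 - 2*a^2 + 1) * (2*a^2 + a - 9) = -2*a^5 - 5*a^4 + 7*a^3 + 20*a^2 + a - 9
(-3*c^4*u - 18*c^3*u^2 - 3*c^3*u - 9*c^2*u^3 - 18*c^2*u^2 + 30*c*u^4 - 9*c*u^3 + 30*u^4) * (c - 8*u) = -3*c^5*u + 6*c^4*u^2 - 3*c^4*u + 135*c^3*u^3 + 6*c^3*u^2 + 102*c^2*u^4 + 135*c^2*u^3 - 240*c*u^5 + 102*c*u^4 - 240*u^5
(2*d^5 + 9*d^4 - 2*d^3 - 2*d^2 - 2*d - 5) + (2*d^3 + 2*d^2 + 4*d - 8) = 2*d^5 + 9*d^4 + 2*d - 13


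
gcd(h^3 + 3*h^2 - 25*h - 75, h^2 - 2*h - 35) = h + 5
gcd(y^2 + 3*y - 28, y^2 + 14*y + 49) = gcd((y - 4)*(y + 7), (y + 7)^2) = y + 7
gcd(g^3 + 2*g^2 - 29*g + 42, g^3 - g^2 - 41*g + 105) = g^2 + 4*g - 21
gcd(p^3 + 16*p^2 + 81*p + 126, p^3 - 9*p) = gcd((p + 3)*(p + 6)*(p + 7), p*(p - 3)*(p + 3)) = p + 3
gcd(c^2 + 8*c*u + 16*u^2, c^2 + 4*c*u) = c + 4*u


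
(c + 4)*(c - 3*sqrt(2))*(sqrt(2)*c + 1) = sqrt(2)*c^3 - 5*c^2 + 4*sqrt(2)*c^2 - 20*c - 3*sqrt(2)*c - 12*sqrt(2)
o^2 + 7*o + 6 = (o + 1)*(o + 6)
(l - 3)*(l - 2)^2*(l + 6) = l^4 - l^3 - 26*l^2 + 84*l - 72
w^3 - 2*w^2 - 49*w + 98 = (w - 7)*(w - 2)*(w + 7)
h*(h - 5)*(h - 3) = h^3 - 8*h^2 + 15*h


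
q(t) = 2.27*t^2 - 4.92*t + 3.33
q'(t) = 4.54*t - 4.92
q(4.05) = 20.64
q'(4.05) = 13.47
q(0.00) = 3.33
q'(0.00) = -4.92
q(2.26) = 3.81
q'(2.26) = 5.34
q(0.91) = 0.73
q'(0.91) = -0.79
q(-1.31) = 13.67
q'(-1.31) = -10.87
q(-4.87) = 81.13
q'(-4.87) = -27.03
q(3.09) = 9.80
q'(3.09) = 9.11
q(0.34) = 1.92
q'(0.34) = -3.38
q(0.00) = 3.33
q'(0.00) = -4.92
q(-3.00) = 38.52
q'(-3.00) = -18.54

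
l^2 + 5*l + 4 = (l + 1)*(l + 4)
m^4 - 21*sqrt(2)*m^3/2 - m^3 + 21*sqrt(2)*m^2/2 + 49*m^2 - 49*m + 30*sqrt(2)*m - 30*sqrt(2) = (m - 1)*(m - 6*sqrt(2))*(m - 5*sqrt(2))*(m + sqrt(2)/2)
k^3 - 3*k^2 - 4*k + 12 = (k - 3)*(k - 2)*(k + 2)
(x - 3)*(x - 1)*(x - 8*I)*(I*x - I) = I*x^4 + 8*x^3 - 5*I*x^3 - 40*x^2 + 7*I*x^2 + 56*x - 3*I*x - 24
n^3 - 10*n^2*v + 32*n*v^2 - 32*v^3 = (n - 4*v)^2*(n - 2*v)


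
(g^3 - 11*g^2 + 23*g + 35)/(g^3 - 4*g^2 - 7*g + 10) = (g^2 - 6*g - 7)/(g^2 + g - 2)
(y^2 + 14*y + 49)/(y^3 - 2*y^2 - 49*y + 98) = (y + 7)/(y^2 - 9*y + 14)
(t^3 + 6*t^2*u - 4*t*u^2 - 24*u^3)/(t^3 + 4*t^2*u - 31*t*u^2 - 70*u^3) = (t^2 + 4*t*u - 12*u^2)/(t^2 + 2*t*u - 35*u^2)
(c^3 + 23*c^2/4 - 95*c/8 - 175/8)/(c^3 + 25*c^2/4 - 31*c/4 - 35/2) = (c - 5/2)/(c - 2)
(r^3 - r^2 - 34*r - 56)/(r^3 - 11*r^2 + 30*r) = (r^3 - r^2 - 34*r - 56)/(r*(r^2 - 11*r + 30))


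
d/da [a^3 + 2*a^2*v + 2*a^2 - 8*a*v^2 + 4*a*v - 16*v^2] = 3*a^2 + 4*a*v + 4*a - 8*v^2 + 4*v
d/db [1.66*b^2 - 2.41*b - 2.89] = 3.32*b - 2.41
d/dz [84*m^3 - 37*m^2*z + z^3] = -37*m^2 + 3*z^2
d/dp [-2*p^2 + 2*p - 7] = 2 - 4*p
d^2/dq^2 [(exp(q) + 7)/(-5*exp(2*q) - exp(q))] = (-25*exp(3*q) - 695*exp(2*q) - 105*exp(q) - 7)*exp(-q)/(125*exp(3*q) + 75*exp(2*q) + 15*exp(q) + 1)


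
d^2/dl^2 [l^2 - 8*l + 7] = 2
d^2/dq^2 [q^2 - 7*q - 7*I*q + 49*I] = 2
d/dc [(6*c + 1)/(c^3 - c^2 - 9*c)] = (-6*c*(-c^2 + c + 9) + (6*c + 1)*(-3*c^2 + 2*c + 9))/(c^2*(-c^2 + c + 9)^2)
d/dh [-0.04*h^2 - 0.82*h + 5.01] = -0.08*h - 0.82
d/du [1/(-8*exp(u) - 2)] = 2*exp(u)/(4*exp(u) + 1)^2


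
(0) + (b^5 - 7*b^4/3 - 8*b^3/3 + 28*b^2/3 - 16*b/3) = b^5 - 7*b^4/3 - 8*b^3/3 + 28*b^2/3 - 16*b/3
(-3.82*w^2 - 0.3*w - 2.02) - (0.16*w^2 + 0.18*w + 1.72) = -3.98*w^2 - 0.48*w - 3.74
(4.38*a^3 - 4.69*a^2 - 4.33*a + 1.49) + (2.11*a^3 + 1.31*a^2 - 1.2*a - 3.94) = 6.49*a^3 - 3.38*a^2 - 5.53*a - 2.45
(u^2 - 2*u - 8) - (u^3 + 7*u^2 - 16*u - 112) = -u^3 - 6*u^2 + 14*u + 104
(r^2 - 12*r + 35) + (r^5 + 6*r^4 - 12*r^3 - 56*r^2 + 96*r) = r^5 + 6*r^4 - 12*r^3 - 55*r^2 + 84*r + 35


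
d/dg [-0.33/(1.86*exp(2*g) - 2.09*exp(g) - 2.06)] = (1.2276*exp(g) - 0.6897)*exp(g)/(-1.86*exp(2*g) + 2.09*exp(g) + 2.06)^2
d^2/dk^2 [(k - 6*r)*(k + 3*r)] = 2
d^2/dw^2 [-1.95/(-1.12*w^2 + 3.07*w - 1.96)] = (-4.89216*w^2 + 13.40976*w + 1.95*(2.24*w - 3.07)*(4.48*w - 6.14) - 8.56128)/(1.12*w^2 - 3.07*w + 1.96)^3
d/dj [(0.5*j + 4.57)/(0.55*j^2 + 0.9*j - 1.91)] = (0.275*j^2 + 0.45*j - (0.5*j + 4.57)*(1.1*j + 0.9) - 0.955)/(0.55*j^2 + 0.9*j - 1.91)^2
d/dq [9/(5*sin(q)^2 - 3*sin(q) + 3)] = 9*(3 - 10*sin(q))*cos(q)/(5*sin(q)^2 - 3*sin(q) + 3)^2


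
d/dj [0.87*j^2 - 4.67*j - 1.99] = 1.74*j - 4.67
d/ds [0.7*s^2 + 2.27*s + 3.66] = 1.4*s + 2.27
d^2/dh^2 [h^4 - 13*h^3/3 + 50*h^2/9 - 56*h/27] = 12*h^2 - 26*h + 100/9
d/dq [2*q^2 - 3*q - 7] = 4*q - 3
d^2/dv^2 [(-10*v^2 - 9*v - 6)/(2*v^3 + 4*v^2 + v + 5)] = 2*(-40*v^6 - 108*v^5 - 300*v^4 + 230*v^3 + 816*v^2 + 648*v - 91)/(8*v^9 + 48*v^8 + 108*v^7 + 172*v^6 + 294*v^5 + 312*v^4 + 271*v^3 + 315*v^2 + 75*v + 125)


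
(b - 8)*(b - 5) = b^2 - 13*b + 40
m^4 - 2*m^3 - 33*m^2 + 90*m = m*(m - 5)*(m - 3)*(m + 6)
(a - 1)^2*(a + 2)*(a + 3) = a^4 + 3*a^3 - 3*a^2 - 7*a + 6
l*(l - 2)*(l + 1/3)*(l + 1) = l^4 - 2*l^3/3 - 7*l^2/3 - 2*l/3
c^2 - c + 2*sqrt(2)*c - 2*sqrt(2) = (c - 1)*(c + 2*sqrt(2))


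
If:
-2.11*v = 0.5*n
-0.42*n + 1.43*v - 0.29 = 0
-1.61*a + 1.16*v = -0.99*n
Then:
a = -0.17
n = -0.38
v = 0.09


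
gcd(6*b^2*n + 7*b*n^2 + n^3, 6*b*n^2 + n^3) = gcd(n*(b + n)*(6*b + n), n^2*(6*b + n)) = 6*b*n + n^2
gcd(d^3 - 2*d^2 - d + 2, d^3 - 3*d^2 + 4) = d^2 - d - 2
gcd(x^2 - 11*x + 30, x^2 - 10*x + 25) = x - 5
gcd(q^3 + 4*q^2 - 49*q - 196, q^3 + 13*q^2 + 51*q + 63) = q + 7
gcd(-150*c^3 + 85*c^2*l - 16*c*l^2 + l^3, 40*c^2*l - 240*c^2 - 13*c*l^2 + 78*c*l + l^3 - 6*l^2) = 5*c - l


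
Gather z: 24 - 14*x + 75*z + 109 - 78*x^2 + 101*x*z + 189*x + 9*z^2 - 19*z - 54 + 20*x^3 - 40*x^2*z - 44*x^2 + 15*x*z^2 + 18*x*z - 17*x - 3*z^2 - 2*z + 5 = 20*x^3 - 122*x^2 + 158*x + z^2*(15*x + 6) + z*(-40*x^2 + 119*x + 54) + 84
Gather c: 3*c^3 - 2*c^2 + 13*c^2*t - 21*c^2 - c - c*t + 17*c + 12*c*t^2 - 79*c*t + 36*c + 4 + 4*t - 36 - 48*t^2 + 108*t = 3*c^3 + c^2*(13*t - 23) + c*(12*t^2 - 80*t + 52) - 48*t^2 + 112*t - 32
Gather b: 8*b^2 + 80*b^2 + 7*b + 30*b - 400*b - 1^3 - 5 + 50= 88*b^2 - 363*b + 44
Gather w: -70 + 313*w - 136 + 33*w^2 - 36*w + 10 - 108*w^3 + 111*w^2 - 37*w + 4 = -108*w^3 + 144*w^2 + 240*w - 192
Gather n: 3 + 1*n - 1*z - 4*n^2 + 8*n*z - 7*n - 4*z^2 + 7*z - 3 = -4*n^2 + n*(8*z - 6) - 4*z^2 + 6*z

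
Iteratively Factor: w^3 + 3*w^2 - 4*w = (w - 1)*(w^2 + 4*w) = w*(w - 1)*(w + 4)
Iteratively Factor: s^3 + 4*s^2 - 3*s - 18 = (s - 2)*(s^2 + 6*s + 9) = (s - 2)*(s + 3)*(s + 3)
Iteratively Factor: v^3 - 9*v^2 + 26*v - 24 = (v - 2)*(v^2 - 7*v + 12) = (v - 4)*(v - 2)*(v - 3)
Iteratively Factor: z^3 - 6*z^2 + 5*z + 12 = (z - 4)*(z^2 - 2*z - 3) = (z - 4)*(z - 3)*(z + 1)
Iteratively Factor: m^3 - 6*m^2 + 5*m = (m)*(m^2 - 6*m + 5) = m*(m - 5)*(m - 1)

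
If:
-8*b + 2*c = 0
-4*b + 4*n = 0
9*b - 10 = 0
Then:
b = 10/9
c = 40/9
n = 10/9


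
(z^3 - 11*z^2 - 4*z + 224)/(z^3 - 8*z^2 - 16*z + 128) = (z - 7)/(z - 4)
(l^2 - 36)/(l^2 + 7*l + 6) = (l - 6)/(l + 1)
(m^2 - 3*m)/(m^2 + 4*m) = (m - 3)/(m + 4)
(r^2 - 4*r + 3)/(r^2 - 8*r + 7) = (r - 3)/(r - 7)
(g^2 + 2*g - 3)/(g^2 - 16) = (g^2 + 2*g - 3)/(g^2 - 16)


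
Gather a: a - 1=a - 1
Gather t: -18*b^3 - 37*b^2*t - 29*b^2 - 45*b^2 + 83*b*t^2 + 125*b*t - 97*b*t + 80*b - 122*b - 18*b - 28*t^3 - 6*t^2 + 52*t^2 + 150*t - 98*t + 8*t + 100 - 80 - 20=-18*b^3 - 74*b^2 - 60*b - 28*t^3 + t^2*(83*b + 46) + t*(-37*b^2 + 28*b + 60)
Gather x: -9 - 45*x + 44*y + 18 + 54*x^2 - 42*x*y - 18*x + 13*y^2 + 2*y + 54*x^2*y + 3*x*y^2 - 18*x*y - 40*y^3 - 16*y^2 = x^2*(54*y + 54) + x*(3*y^2 - 60*y - 63) - 40*y^3 - 3*y^2 + 46*y + 9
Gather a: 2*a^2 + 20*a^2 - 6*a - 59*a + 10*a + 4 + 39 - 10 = 22*a^2 - 55*a + 33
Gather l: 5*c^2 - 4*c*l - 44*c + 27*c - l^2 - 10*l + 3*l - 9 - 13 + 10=5*c^2 - 17*c - l^2 + l*(-4*c - 7) - 12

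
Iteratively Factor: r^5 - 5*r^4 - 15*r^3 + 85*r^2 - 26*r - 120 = (r + 4)*(r^4 - 9*r^3 + 21*r^2 + r - 30) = (r - 3)*(r + 4)*(r^3 - 6*r^2 + 3*r + 10) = (r - 5)*(r - 3)*(r + 4)*(r^2 - r - 2) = (r - 5)*(r - 3)*(r - 2)*(r + 4)*(r + 1)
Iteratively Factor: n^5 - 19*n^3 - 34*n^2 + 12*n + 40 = (n - 5)*(n^4 + 5*n^3 + 6*n^2 - 4*n - 8) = (n - 5)*(n - 1)*(n^3 + 6*n^2 + 12*n + 8) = (n - 5)*(n - 1)*(n + 2)*(n^2 + 4*n + 4) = (n - 5)*(n - 1)*(n + 2)^2*(n + 2)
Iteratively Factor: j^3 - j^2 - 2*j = (j + 1)*(j^2 - 2*j) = (j - 2)*(j + 1)*(j)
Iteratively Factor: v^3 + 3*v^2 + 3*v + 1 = (v + 1)*(v^2 + 2*v + 1) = (v + 1)^2*(v + 1)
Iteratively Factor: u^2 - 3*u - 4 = (u + 1)*(u - 4)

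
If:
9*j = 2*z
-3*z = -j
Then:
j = 0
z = 0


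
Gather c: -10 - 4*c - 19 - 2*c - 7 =-6*c - 36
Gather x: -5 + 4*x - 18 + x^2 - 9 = x^2 + 4*x - 32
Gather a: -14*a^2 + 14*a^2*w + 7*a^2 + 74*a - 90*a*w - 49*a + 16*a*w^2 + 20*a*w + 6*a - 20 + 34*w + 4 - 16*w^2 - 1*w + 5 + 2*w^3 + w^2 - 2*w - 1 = a^2*(14*w - 7) + a*(16*w^2 - 70*w + 31) + 2*w^3 - 15*w^2 + 31*w - 12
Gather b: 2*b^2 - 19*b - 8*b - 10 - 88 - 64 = 2*b^2 - 27*b - 162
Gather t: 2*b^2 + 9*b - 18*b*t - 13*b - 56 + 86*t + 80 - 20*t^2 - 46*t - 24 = 2*b^2 - 4*b - 20*t^2 + t*(40 - 18*b)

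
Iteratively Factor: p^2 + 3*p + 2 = (p + 1)*(p + 2)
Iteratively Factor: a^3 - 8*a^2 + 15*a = (a - 5)*(a^2 - 3*a) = (a - 5)*(a - 3)*(a)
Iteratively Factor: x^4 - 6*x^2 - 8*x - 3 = (x - 3)*(x^3 + 3*x^2 + 3*x + 1) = (x - 3)*(x + 1)*(x^2 + 2*x + 1) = (x - 3)*(x + 1)^2*(x + 1)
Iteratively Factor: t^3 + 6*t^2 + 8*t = (t + 2)*(t^2 + 4*t) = (t + 2)*(t + 4)*(t)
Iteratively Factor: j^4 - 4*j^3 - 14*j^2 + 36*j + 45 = (j + 3)*(j^3 - 7*j^2 + 7*j + 15) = (j - 3)*(j + 3)*(j^2 - 4*j - 5) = (j - 3)*(j + 1)*(j + 3)*(j - 5)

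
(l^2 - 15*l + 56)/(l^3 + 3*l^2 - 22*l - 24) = (l^2 - 15*l + 56)/(l^3 + 3*l^2 - 22*l - 24)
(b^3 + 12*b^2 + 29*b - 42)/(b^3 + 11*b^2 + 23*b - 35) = (b + 6)/(b + 5)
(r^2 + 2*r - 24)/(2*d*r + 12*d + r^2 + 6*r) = (r - 4)/(2*d + r)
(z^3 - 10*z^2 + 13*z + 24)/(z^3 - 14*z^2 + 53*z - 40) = (z^2 - 2*z - 3)/(z^2 - 6*z + 5)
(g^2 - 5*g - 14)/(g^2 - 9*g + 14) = (g + 2)/(g - 2)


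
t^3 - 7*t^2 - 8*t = t*(t - 8)*(t + 1)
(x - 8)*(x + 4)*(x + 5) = x^3 + x^2 - 52*x - 160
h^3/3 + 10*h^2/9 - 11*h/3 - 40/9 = (h/3 + 1/3)*(h - 8/3)*(h + 5)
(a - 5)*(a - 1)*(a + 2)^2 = a^4 - 2*a^3 - 15*a^2 - 4*a + 20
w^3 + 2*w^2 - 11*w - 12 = (w - 3)*(w + 1)*(w + 4)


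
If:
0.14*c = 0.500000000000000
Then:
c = 3.57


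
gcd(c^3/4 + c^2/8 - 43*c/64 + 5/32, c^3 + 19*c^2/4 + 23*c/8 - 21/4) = c + 2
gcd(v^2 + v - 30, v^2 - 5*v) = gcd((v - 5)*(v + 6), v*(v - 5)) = v - 5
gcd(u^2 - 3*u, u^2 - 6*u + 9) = u - 3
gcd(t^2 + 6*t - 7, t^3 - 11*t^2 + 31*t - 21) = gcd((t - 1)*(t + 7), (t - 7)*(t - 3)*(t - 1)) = t - 1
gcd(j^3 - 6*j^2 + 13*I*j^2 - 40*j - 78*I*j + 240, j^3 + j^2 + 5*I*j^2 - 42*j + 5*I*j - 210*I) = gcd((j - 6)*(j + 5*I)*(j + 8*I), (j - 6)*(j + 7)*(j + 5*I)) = j^2 + j*(-6 + 5*I) - 30*I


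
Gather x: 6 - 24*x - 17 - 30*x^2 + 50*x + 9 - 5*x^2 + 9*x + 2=-35*x^2 + 35*x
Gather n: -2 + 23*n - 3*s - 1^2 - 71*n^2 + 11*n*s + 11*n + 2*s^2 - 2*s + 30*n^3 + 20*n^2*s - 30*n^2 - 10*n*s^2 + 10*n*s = 30*n^3 + n^2*(20*s - 101) + n*(-10*s^2 + 21*s + 34) + 2*s^2 - 5*s - 3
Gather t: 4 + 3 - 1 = 6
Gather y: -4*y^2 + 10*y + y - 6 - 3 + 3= -4*y^2 + 11*y - 6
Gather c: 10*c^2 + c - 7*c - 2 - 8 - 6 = 10*c^2 - 6*c - 16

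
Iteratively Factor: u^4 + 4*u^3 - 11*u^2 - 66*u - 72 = (u - 4)*(u^3 + 8*u^2 + 21*u + 18) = (u - 4)*(u + 2)*(u^2 + 6*u + 9) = (u - 4)*(u + 2)*(u + 3)*(u + 3)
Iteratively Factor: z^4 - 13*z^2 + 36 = (z - 2)*(z^3 + 2*z^2 - 9*z - 18) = (z - 3)*(z - 2)*(z^2 + 5*z + 6) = (z - 3)*(z - 2)*(z + 3)*(z + 2)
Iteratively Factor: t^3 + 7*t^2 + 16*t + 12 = (t + 3)*(t^2 + 4*t + 4) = (t + 2)*(t + 3)*(t + 2)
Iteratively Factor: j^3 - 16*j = (j + 4)*(j^2 - 4*j) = j*(j + 4)*(j - 4)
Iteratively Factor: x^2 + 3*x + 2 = (x + 2)*(x + 1)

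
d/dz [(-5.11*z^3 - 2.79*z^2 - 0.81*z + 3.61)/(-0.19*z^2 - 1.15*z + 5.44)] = (0.9709*z^4 + 11.753*z^3 - 80.3406*z^2 - 28.9834*z - 0.254900000000001)/(0.0361*z^4 + 0.437*z^3 - 0.7447*z^2 - 12.512*z + 29.5936)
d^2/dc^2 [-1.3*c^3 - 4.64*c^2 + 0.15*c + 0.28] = -7.8*c - 9.28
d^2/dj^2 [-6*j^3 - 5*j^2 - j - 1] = -36*j - 10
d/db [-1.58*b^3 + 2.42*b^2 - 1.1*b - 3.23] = -4.74*b^2 + 4.84*b - 1.1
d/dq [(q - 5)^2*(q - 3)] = (q - 5)*(3*q - 11)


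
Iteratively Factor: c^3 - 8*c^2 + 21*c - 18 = (c - 2)*(c^2 - 6*c + 9) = (c - 3)*(c - 2)*(c - 3)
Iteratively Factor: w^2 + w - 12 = (w + 4)*(w - 3)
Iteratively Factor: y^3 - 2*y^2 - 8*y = (y - 4)*(y^2 + 2*y) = (y - 4)*(y + 2)*(y)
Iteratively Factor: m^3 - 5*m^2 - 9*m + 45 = (m + 3)*(m^2 - 8*m + 15) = (m - 5)*(m + 3)*(m - 3)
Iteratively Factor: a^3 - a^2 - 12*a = (a + 3)*(a^2 - 4*a) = a*(a + 3)*(a - 4)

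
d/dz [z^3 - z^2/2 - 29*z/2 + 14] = 3*z^2 - z - 29/2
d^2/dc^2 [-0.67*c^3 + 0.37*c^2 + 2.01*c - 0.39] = 0.74 - 4.02*c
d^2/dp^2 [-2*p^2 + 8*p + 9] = -4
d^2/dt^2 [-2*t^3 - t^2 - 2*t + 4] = -12*t - 2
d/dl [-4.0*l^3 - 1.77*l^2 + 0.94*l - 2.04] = -12.0*l^2 - 3.54*l + 0.94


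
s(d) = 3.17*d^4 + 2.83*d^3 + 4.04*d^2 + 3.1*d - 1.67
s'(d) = 12.68*d^3 + 8.49*d^2 + 8.08*d + 3.1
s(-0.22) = -2.18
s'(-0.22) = 1.60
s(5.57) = 3681.25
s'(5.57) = 2502.72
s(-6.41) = 4750.80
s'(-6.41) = -3039.45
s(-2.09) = 44.15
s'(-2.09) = -92.46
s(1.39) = 29.88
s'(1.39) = 64.79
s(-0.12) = -1.99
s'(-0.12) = 2.23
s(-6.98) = 6735.69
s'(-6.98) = -3951.73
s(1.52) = 39.24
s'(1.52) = 79.53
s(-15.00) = 151790.83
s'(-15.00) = -41002.85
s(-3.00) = 205.75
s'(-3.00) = -287.09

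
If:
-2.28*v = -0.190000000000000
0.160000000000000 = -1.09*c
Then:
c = -0.15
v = 0.08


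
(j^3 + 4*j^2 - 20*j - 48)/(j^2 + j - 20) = (j^2 + 8*j + 12)/(j + 5)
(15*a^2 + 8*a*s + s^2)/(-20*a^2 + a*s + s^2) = (3*a + s)/(-4*a + s)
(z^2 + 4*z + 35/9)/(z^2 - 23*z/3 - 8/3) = (9*z^2 + 36*z + 35)/(3*(3*z^2 - 23*z - 8))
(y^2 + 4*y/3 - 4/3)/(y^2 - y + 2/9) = 3*(y + 2)/(3*y - 1)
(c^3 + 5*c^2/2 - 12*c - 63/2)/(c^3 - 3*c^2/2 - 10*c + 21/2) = (c + 3)/(c - 1)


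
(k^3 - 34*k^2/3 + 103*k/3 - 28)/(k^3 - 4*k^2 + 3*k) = (3*k^2 - 25*k + 28)/(3*k*(k - 1))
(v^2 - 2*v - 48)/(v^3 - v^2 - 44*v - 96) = (v + 6)/(v^2 + 7*v + 12)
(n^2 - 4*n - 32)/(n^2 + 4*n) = (n - 8)/n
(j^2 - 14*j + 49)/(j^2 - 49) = (j - 7)/(j + 7)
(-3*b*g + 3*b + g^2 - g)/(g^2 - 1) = (-3*b + g)/(g + 1)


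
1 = 1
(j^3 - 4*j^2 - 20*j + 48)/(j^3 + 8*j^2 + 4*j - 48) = (j - 6)/(j + 6)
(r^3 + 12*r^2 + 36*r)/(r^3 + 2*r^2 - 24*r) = (r + 6)/(r - 4)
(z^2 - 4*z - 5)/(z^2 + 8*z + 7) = (z - 5)/(z + 7)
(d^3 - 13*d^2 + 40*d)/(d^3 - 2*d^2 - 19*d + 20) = d*(d - 8)/(d^2 + 3*d - 4)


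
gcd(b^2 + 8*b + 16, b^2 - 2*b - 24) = b + 4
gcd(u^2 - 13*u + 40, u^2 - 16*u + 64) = u - 8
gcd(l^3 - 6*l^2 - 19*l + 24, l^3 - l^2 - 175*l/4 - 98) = l - 8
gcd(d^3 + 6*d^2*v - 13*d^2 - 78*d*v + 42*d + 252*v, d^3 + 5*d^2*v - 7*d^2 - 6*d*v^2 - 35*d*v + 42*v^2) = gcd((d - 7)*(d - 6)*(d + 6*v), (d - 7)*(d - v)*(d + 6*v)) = d^2 + 6*d*v - 7*d - 42*v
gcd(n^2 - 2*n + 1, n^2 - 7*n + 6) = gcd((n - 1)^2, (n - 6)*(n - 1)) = n - 1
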